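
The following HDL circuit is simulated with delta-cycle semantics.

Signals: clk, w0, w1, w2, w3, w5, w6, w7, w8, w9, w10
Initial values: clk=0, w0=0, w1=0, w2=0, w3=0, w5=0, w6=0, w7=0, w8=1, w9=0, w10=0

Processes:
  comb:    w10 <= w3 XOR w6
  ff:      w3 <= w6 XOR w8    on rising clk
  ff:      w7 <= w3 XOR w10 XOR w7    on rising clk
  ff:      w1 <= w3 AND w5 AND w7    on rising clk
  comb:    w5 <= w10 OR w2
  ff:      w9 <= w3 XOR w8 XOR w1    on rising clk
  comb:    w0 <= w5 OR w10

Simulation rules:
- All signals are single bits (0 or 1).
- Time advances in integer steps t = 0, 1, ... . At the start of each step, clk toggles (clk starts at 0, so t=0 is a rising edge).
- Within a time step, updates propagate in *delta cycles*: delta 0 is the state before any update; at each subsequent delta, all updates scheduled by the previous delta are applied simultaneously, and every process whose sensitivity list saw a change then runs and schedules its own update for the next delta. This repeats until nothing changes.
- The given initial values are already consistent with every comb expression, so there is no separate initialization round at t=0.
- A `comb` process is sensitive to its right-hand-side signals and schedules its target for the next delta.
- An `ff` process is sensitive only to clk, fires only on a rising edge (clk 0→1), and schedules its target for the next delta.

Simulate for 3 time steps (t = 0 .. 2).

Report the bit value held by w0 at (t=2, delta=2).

1

t0.Δ0 w7=0 w0=0 w8=1 w2=0 w5=0 w9=0 w6=0 w1=0 w10=0 w3=0 clk=0
t0.Δ1 w7=0 w0=0 w8=1 w2=0 w5=0 w9=0 w6=0 w1=0 w10=0 w3=0 clk=1
t0.Δ2 w7=0 w0=0 w8=1 w2=0 w5=0 w9=1 w6=0 w1=0 w10=0 w3=1 clk=1
t0.Δ3 w7=0 w0=0 w8=1 w2=0 w5=0 w9=1 w6=0 w1=0 w10=1 w3=1 clk=1
t0.Δ4 w7=0 w0=1 w8=1 w2=0 w5=1 w9=1 w6=0 w1=0 w10=1 w3=1 clk=1
t1.Δ0 w7=0 w0=1 w8=1 w2=0 w5=1 w9=1 w6=0 w1=0 w10=1 w3=1 clk=1
t1.Δ1 w7=0 w0=1 w8=1 w2=0 w5=1 w9=1 w6=0 w1=0 w10=1 w3=1 clk=0
t2.Δ0 w7=0 w0=1 w8=1 w2=0 w5=1 w9=1 w6=0 w1=0 w10=1 w3=1 clk=0
t2.Δ1 w7=0 w0=1 w8=1 w2=0 w5=1 w9=1 w6=0 w1=0 w10=1 w3=1 clk=1
t2.Δ2 w7=0 w0=1 w8=1 w2=0 w5=1 w9=0 w6=0 w1=0 w10=1 w3=1 clk=1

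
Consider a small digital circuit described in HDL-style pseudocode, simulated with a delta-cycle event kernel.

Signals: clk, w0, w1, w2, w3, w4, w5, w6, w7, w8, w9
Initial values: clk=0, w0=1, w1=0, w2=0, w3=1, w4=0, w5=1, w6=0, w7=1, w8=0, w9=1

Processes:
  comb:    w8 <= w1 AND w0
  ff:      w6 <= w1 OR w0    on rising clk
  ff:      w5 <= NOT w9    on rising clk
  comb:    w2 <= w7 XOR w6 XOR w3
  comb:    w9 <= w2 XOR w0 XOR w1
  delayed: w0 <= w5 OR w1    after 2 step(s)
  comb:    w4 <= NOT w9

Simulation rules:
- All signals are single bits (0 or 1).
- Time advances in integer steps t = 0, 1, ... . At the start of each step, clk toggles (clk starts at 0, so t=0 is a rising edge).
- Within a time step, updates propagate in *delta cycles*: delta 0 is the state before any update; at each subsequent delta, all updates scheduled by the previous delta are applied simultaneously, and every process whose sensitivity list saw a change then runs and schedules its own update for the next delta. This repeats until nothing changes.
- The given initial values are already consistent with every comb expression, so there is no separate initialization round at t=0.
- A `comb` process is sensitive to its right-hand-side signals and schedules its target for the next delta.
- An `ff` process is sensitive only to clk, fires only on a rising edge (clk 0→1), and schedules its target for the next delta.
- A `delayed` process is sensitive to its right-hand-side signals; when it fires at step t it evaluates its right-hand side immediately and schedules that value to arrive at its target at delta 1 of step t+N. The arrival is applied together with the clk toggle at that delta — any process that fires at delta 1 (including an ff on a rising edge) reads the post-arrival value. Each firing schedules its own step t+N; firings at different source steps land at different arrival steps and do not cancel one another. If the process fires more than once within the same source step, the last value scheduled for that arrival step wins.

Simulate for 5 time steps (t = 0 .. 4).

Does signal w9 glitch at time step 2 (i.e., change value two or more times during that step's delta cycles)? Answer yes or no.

[bits: w9,w0,w6,w7,w2,w4,w8,clk,w1,w5,w3]
t=0: Δ0=11010000011 Δ1=11010001011 Δ2=11110001001 Δ3=11111001001 Δ4=01111001001 Δ5=01111101001 | 5Δ
t=1: Δ0=01111101001 Δ1=01111100001 | 1Δ
t=2: Δ0=01111100001 Δ1=00111101001 Δ2=10011101011 Δ3=10010001011 Δ4=00010001011 Δ5=00010101011 | 5Δ
t=3: Δ0=00010101011 Δ1=00010100011 | 1Δ
t=4: Δ0=00010100011 Δ1=01010101011 Δ2=11110101011 Δ3=11111001011 Δ4=01111001011 Δ5=01111101011 | 5Δ

yes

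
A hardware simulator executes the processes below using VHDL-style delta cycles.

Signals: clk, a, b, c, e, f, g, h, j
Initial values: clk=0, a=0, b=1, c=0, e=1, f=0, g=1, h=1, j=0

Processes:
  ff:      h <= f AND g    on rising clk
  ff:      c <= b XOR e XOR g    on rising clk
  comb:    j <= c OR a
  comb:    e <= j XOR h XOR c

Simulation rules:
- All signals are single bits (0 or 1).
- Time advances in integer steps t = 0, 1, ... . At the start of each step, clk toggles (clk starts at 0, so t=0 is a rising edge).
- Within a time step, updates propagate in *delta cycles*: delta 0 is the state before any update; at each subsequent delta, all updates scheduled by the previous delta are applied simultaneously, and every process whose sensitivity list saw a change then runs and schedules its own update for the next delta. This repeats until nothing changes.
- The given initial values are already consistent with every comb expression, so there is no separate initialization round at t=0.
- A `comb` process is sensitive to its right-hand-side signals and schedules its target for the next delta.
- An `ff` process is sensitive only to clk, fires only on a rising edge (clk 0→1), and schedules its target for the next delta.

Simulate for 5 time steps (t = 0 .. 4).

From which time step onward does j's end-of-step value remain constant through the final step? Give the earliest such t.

[bits: f,e,b,g,c,j,h,a,clk]
t=0: Δ0=011100100 Δ1=011100101 Δ2=011110001 Δ3=011111001 Δ4=001111001 | 4Δ
t=1: Δ0=001111001 Δ1=001111000 | 1Δ
t=2: Δ0=001111000 Δ1=001111001 Δ2=001101001 Δ3=011100001 Δ4=001100001 | 4Δ
t=3: Δ0=001100001 Δ1=001100000 | 1Δ
t=4: Δ0=001100000 Δ1=001100001 | 1Δ

2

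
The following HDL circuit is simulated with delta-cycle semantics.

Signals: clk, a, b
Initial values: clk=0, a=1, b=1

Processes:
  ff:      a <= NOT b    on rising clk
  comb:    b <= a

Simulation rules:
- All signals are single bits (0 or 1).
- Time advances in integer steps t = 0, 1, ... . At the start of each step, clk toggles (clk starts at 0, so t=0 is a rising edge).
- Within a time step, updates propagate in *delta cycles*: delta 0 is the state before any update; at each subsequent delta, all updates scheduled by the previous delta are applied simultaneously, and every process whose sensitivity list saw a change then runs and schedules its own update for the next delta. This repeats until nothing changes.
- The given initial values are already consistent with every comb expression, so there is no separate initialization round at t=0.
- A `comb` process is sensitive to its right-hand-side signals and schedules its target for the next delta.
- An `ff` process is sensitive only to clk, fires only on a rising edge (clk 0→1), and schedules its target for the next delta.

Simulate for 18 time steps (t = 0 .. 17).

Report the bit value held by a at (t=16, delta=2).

t0.Δ0 b=1 clk=0 a=1
t0.Δ1 b=1 clk=1 a=1
t0.Δ2 b=1 clk=1 a=0
t0.Δ3 b=0 clk=1 a=0
t1.Δ0 b=0 clk=1 a=0
t1.Δ1 b=0 clk=0 a=0
t2.Δ0 b=0 clk=0 a=0
t2.Δ1 b=0 clk=1 a=0
t2.Δ2 b=0 clk=1 a=1
t2.Δ3 b=1 clk=1 a=1
t3.Δ0 b=1 clk=1 a=1
t3.Δ1 b=1 clk=0 a=1
t4.Δ0 b=1 clk=0 a=1
t4.Δ1 b=1 clk=1 a=1
t4.Δ2 b=1 clk=1 a=0
t4.Δ3 b=0 clk=1 a=0
t5.Δ0 b=0 clk=1 a=0
t5.Δ1 b=0 clk=0 a=0
t6.Δ0 b=0 clk=0 a=0
t6.Δ1 b=0 clk=1 a=0
t6.Δ2 b=0 clk=1 a=1
t6.Δ3 b=1 clk=1 a=1
t7.Δ0 b=1 clk=1 a=1
t7.Δ1 b=1 clk=0 a=1
t8.Δ0 b=1 clk=0 a=1
t8.Δ1 b=1 clk=1 a=1
t8.Δ2 b=1 clk=1 a=0
t8.Δ3 b=0 clk=1 a=0
t9.Δ0 b=0 clk=1 a=0
t9.Δ1 b=0 clk=0 a=0
t10.Δ0 b=0 clk=0 a=0
t10.Δ1 b=0 clk=1 a=0
t10.Δ2 b=0 clk=1 a=1
t10.Δ3 b=1 clk=1 a=1
t11.Δ0 b=1 clk=1 a=1
t11.Δ1 b=1 clk=0 a=1
t12.Δ0 b=1 clk=0 a=1
t12.Δ1 b=1 clk=1 a=1
t12.Δ2 b=1 clk=1 a=0
t12.Δ3 b=0 clk=1 a=0
t13.Δ0 b=0 clk=1 a=0
t13.Δ1 b=0 clk=0 a=0
t14.Δ0 b=0 clk=0 a=0
t14.Δ1 b=0 clk=1 a=0
t14.Δ2 b=0 clk=1 a=1
t14.Δ3 b=1 clk=1 a=1
t15.Δ0 b=1 clk=1 a=1
t15.Δ1 b=1 clk=0 a=1
t16.Δ0 b=1 clk=0 a=1
t16.Δ1 b=1 clk=1 a=1
t16.Δ2 b=1 clk=1 a=0
t16.Δ3 b=0 clk=1 a=0
t17.Δ0 b=0 clk=1 a=0
t17.Δ1 b=0 clk=0 a=0

0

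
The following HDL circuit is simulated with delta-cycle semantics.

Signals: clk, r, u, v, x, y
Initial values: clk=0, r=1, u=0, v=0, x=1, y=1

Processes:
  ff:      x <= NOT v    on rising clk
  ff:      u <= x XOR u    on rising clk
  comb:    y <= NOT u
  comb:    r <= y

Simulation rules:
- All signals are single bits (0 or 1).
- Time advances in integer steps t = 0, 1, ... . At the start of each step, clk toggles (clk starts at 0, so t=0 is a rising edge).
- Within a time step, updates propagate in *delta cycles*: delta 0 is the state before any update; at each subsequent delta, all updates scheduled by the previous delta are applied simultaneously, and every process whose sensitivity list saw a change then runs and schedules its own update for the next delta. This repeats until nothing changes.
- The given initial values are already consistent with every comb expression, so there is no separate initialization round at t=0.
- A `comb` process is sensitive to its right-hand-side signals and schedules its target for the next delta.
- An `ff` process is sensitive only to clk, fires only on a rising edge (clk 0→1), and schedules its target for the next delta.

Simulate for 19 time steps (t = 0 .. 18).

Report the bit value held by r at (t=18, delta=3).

t0.Δ0 y=1 v=0 x=1 r=1 clk=0 u=0
t0.Δ1 y=1 v=0 x=1 r=1 clk=1 u=0
t0.Δ2 y=1 v=0 x=1 r=1 clk=1 u=1
t0.Δ3 y=0 v=0 x=1 r=1 clk=1 u=1
t0.Δ4 y=0 v=0 x=1 r=0 clk=1 u=1
t1.Δ0 y=0 v=0 x=1 r=0 clk=1 u=1
t1.Δ1 y=0 v=0 x=1 r=0 clk=0 u=1
t2.Δ0 y=0 v=0 x=1 r=0 clk=0 u=1
t2.Δ1 y=0 v=0 x=1 r=0 clk=1 u=1
t2.Δ2 y=0 v=0 x=1 r=0 clk=1 u=0
t2.Δ3 y=1 v=0 x=1 r=0 clk=1 u=0
t2.Δ4 y=1 v=0 x=1 r=1 clk=1 u=0
t3.Δ0 y=1 v=0 x=1 r=1 clk=1 u=0
t3.Δ1 y=1 v=0 x=1 r=1 clk=0 u=0
t4.Δ0 y=1 v=0 x=1 r=1 clk=0 u=0
t4.Δ1 y=1 v=0 x=1 r=1 clk=1 u=0
t4.Δ2 y=1 v=0 x=1 r=1 clk=1 u=1
t4.Δ3 y=0 v=0 x=1 r=1 clk=1 u=1
t4.Δ4 y=0 v=0 x=1 r=0 clk=1 u=1
t5.Δ0 y=0 v=0 x=1 r=0 clk=1 u=1
t5.Δ1 y=0 v=0 x=1 r=0 clk=0 u=1
t6.Δ0 y=0 v=0 x=1 r=0 clk=0 u=1
t6.Δ1 y=0 v=0 x=1 r=0 clk=1 u=1
t6.Δ2 y=0 v=0 x=1 r=0 clk=1 u=0
t6.Δ3 y=1 v=0 x=1 r=0 clk=1 u=0
t6.Δ4 y=1 v=0 x=1 r=1 clk=1 u=0
t7.Δ0 y=1 v=0 x=1 r=1 clk=1 u=0
t7.Δ1 y=1 v=0 x=1 r=1 clk=0 u=0
t8.Δ0 y=1 v=0 x=1 r=1 clk=0 u=0
t8.Δ1 y=1 v=0 x=1 r=1 clk=1 u=0
t8.Δ2 y=1 v=0 x=1 r=1 clk=1 u=1
t8.Δ3 y=0 v=0 x=1 r=1 clk=1 u=1
t8.Δ4 y=0 v=0 x=1 r=0 clk=1 u=1
t9.Δ0 y=0 v=0 x=1 r=0 clk=1 u=1
t9.Δ1 y=0 v=0 x=1 r=0 clk=0 u=1
t10.Δ0 y=0 v=0 x=1 r=0 clk=0 u=1
t10.Δ1 y=0 v=0 x=1 r=0 clk=1 u=1
t10.Δ2 y=0 v=0 x=1 r=0 clk=1 u=0
t10.Δ3 y=1 v=0 x=1 r=0 clk=1 u=0
t10.Δ4 y=1 v=0 x=1 r=1 clk=1 u=0
t11.Δ0 y=1 v=0 x=1 r=1 clk=1 u=0
t11.Δ1 y=1 v=0 x=1 r=1 clk=0 u=0
t12.Δ0 y=1 v=0 x=1 r=1 clk=0 u=0
t12.Δ1 y=1 v=0 x=1 r=1 clk=1 u=0
t12.Δ2 y=1 v=0 x=1 r=1 clk=1 u=1
t12.Δ3 y=0 v=0 x=1 r=1 clk=1 u=1
t12.Δ4 y=0 v=0 x=1 r=0 clk=1 u=1
t13.Δ0 y=0 v=0 x=1 r=0 clk=1 u=1
t13.Δ1 y=0 v=0 x=1 r=0 clk=0 u=1
t14.Δ0 y=0 v=0 x=1 r=0 clk=0 u=1
t14.Δ1 y=0 v=0 x=1 r=0 clk=1 u=1
t14.Δ2 y=0 v=0 x=1 r=0 clk=1 u=0
t14.Δ3 y=1 v=0 x=1 r=0 clk=1 u=0
t14.Δ4 y=1 v=0 x=1 r=1 clk=1 u=0
t15.Δ0 y=1 v=0 x=1 r=1 clk=1 u=0
t15.Δ1 y=1 v=0 x=1 r=1 clk=0 u=0
t16.Δ0 y=1 v=0 x=1 r=1 clk=0 u=0
t16.Δ1 y=1 v=0 x=1 r=1 clk=1 u=0
t16.Δ2 y=1 v=0 x=1 r=1 clk=1 u=1
t16.Δ3 y=0 v=0 x=1 r=1 clk=1 u=1
t16.Δ4 y=0 v=0 x=1 r=0 clk=1 u=1
t17.Δ0 y=0 v=0 x=1 r=0 clk=1 u=1
t17.Δ1 y=0 v=0 x=1 r=0 clk=0 u=1
t18.Δ0 y=0 v=0 x=1 r=0 clk=0 u=1
t18.Δ1 y=0 v=0 x=1 r=0 clk=1 u=1
t18.Δ2 y=0 v=0 x=1 r=0 clk=1 u=0
t18.Δ3 y=1 v=0 x=1 r=0 clk=1 u=0
t18.Δ4 y=1 v=0 x=1 r=1 clk=1 u=0

0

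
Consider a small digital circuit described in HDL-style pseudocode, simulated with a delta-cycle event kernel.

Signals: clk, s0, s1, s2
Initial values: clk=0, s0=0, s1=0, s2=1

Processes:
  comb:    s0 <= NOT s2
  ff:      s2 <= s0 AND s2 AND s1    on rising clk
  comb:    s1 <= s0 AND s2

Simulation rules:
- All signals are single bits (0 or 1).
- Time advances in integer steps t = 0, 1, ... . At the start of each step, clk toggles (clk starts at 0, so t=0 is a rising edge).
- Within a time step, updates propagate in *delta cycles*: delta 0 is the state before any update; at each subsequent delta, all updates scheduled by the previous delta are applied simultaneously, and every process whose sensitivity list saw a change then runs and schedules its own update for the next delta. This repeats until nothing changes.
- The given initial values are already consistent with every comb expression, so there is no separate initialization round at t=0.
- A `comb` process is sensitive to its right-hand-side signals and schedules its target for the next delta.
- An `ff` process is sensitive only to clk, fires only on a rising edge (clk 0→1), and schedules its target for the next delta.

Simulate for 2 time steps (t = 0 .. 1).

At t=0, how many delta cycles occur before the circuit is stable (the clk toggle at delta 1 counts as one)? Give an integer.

t0.Δ0 s2=1 clk=0 s0=0 s1=0
t0.Δ1 s2=1 clk=1 s0=0 s1=0
t0.Δ2 s2=0 clk=1 s0=0 s1=0
t0.Δ3 s2=0 clk=1 s0=1 s1=0
t1.Δ0 s2=0 clk=1 s0=1 s1=0
t1.Δ1 s2=0 clk=0 s0=1 s1=0

3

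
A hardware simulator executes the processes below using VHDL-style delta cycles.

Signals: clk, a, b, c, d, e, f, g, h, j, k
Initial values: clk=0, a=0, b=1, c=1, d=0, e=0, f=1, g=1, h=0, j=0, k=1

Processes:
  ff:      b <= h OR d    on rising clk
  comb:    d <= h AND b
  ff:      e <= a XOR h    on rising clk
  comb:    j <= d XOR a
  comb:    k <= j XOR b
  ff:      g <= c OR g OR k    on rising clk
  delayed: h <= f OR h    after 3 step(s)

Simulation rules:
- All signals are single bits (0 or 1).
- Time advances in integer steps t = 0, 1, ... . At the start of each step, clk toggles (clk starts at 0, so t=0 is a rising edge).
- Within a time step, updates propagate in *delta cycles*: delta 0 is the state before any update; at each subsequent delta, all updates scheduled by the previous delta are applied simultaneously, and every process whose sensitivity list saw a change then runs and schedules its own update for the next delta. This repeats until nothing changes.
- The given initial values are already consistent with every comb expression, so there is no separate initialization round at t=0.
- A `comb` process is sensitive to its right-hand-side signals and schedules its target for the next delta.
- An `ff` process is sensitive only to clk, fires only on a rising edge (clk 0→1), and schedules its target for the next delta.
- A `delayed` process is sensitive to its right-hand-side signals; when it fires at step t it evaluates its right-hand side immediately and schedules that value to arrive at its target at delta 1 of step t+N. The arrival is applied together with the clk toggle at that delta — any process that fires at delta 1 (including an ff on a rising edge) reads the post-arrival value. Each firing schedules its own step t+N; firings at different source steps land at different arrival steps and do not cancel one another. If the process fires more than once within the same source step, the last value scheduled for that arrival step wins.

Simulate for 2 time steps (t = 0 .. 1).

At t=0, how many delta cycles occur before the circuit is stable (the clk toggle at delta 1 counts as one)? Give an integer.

t=0 Δ0: e=0 b=1 h=0 j=0 k=1 c=1 f=1 clk=0 a=0 d=0 g=1
  Δ1: clk:0→1
  Δ2: b:1→0
  Δ3: k:1→0
  (3Δ to stable)
t=1 Δ0: e=0 b=0 h=0 j=0 k=0 c=1 f=1 clk=1 a=0 d=0 g=1
  Δ1: clk:1→0
  (1Δ to stable)

3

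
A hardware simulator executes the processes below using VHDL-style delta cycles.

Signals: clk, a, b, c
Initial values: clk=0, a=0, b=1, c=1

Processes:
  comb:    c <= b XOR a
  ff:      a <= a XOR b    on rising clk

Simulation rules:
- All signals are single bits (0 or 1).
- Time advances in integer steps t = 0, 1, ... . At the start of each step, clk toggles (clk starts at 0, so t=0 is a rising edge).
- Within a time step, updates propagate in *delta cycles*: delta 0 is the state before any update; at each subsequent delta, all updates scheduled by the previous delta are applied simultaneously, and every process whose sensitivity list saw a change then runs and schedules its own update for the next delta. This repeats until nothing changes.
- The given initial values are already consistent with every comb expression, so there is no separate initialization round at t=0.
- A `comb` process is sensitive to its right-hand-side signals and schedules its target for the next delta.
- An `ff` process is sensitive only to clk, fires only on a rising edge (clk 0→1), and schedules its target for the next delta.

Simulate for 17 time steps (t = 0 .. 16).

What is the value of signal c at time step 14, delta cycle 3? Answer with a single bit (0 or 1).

1

[bits: c,b,a,clk]
t=0: Δ0=1100 Δ1=1101 Δ2=1111 Δ3=0111 | 3Δ
t=1: Δ0=0111 Δ1=0110 | 1Δ
t=2: Δ0=0110 Δ1=0111 Δ2=0101 Δ3=1101 | 3Δ
t=3: Δ0=1101 Δ1=1100 | 1Δ
t=4: Δ0=1100 Δ1=1101 Δ2=1111 Δ3=0111 | 3Δ
t=5: Δ0=0111 Δ1=0110 | 1Δ
t=6: Δ0=0110 Δ1=0111 Δ2=0101 Δ3=1101 | 3Δ
t=7: Δ0=1101 Δ1=1100 | 1Δ
t=8: Δ0=1100 Δ1=1101 Δ2=1111 Δ3=0111 | 3Δ
t=9: Δ0=0111 Δ1=0110 | 1Δ
t=10: Δ0=0110 Δ1=0111 Δ2=0101 Δ3=1101 | 3Δ
t=11: Δ0=1101 Δ1=1100 | 1Δ
t=12: Δ0=1100 Δ1=1101 Δ2=1111 Δ3=0111 | 3Δ
t=13: Δ0=0111 Δ1=0110 | 1Δ
t=14: Δ0=0110 Δ1=0111 Δ2=0101 Δ3=1101 | 3Δ
t=15: Δ0=1101 Δ1=1100 | 1Δ
t=16: Δ0=1100 Δ1=1101 Δ2=1111 Δ3=0111 | 3Δ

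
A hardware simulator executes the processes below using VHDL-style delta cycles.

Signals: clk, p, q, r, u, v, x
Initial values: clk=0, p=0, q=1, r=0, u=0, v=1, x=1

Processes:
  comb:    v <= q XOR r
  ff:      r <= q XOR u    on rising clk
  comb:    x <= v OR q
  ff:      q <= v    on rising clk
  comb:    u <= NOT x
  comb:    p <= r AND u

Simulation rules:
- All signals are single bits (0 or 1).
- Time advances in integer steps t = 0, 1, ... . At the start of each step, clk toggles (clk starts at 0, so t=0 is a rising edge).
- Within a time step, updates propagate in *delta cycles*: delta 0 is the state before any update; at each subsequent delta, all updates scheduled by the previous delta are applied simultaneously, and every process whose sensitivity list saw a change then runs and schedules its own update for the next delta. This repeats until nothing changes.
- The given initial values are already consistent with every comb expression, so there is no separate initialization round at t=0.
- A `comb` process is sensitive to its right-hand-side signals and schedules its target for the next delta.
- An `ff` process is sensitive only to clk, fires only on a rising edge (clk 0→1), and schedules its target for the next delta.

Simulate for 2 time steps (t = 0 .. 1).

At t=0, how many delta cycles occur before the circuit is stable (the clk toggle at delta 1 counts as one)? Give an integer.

t=0 Δ0: x=1 v=1 u=0 q=1 clk=0 p=0 r=0
  Δ1: clk:0→1
  Δ2: r:0→1
  Δ3: v:1→0
  (3Δ to stable)
t=1 Δ0: x=1 v=0 u=0 q=1 clk=1 p=0 r=1
  Δ1: clk:1→0
  (1Δ to stable)

3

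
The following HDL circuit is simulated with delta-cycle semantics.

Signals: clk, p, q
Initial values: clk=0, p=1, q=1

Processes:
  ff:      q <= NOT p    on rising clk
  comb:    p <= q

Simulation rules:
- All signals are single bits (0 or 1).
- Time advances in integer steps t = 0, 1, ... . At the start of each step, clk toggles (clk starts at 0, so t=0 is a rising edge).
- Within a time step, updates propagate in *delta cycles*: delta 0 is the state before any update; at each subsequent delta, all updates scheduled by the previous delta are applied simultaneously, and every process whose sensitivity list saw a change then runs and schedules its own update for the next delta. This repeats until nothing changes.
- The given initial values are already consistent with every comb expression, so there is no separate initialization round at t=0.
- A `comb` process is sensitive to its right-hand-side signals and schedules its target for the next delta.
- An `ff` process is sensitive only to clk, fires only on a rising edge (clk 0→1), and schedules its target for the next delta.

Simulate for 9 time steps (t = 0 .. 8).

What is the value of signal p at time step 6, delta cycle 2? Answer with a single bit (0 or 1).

0

t0.Δ0 q=1 p=1 clk=0
t0.Δ1 q=1 p=1 clk=1
t0.Δ2 q=0 p=1 clk=1
t0.Δ3 q=0 p=0 clk=1
t1.Δ0 q=0 p=0 clk=1
t1.Δ1 q=0 p=0 clk=0
t2.Δ0 q=0 p=0 clk=0
t2.Δ1 q=0 p=0 clk=1
t2.Δ2 q=1 p=0 clk=1
t2.Δ3 q=1 p=1 clk=1
t3.Δ0 q=1 p=1 clk=1
t3.Δ1 q=1 p=1 clk=0
t4.Δ0 q=1 p=1 clk=0
t4.Δ1 q=1 p=1 clk=1
t4.Δ2 q=0 p=1 clk=1
t4.Δ3 q=0 p=0 clk=1
t5.Δ0 q=0 p=0 clk=1
t5.Δ1 q=0 p=0 clk=0
t6.Δ0 q=0 p=0 clk=0
t6.Δ1 q=0 p=0 clk=1
t6.Δ2 q=1 p=0 clk=1
t6.Δ3 q=1 p=1 clk=1
t7.Δ0 q=1 p=1 clk=1
t7.Δ1 q=1 p=1 clk=0
t8.Δ0 q=1 p=1 clk=0
t8.Δ1 q=1 p=1 clk=1
t8.Δ2 q=0 p=1 clk=1
t8.Δ3 q=0 p=0 clk=1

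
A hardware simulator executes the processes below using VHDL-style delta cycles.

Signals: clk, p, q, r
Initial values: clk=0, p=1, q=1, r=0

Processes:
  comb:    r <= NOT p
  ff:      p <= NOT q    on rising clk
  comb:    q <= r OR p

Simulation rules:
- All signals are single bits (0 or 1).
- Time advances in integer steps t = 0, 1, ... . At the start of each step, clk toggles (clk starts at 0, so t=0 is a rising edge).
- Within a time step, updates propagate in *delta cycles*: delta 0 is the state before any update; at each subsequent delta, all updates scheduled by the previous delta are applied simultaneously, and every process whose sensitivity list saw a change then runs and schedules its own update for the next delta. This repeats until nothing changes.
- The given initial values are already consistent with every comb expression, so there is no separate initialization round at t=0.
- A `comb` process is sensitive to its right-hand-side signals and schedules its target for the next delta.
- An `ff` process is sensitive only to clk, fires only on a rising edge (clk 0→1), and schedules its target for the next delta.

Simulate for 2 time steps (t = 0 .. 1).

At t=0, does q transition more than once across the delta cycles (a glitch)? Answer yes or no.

yes

t=0 Δ0: clk=0 q=1 r=0 p=1
  Δ1: clk:0→1
  Δ2: p:1→0
  Δ3: q:1→0, r:0→1
  Δ4: q:0→1
  (4Δ to stable)
t=1 Δ0: clk=1 q=1 r=1 p=0
  Δ1: clk:1→0
  (1Δ to stable)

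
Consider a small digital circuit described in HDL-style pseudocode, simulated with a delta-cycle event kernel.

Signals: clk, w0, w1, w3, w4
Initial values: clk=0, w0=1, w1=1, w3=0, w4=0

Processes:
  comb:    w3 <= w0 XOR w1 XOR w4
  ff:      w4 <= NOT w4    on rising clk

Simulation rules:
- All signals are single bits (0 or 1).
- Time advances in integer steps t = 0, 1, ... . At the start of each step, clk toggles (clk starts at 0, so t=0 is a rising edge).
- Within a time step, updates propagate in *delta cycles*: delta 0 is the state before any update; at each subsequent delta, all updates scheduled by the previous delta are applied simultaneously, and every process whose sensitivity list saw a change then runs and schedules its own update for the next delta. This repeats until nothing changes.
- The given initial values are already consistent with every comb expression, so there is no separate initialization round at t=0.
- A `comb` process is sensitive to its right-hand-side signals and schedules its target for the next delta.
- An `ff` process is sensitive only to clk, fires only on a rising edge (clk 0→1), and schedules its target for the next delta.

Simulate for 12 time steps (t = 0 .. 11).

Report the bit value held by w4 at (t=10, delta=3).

t=0 Δ0: w0=1 w3=0 w1=1 w4=0 clk=0
  Δ1: clk:0→1
  Δ2: w4:0→1
  Δ3: w3:0→1
  (3Δ to stable)
t=1 Δ0: w0=1 w3=1 w1=1 w4=1 clk=1
  Δ1: clk:1→0
  (1Δ to stable)
t=2 Δ0: w0=1 w3=1 w1=1 w4=1 clk=0
  Δ1: clk:0→1
  Δ2: w4:1→0
  Δ3: w3:1→0
  (3Δ to stable)
t=3 Δ0: w0=1 w3=0 w1=1 w4=0 clk=1
  Δ1: clk:1→0
  (1Δ to stable)
t=4 Δ0: w0=1 w3=0 w1=1 w4=0 clk=0
  Δ1: clk:0→1
  Δ2: w4:0→1
  Δ3: w3:0→1
  (3Δ to stable)
t=5 Δ0: w0=1 w3=1 w1=1 w4=1 clk=1
  Δ1: clk:1→0
  (1Δ to stable)
t=6 Δ0: w0=1 w3=1 w1=1 w4=1 clk=0
  Δ1: clk:0→1
  Δ2: w4:1→0
  Δ3: w3:1→0
  (3Δ to stable)
t=7 Δ0: w0=1 w3=0 w1=1 w4=0 clk=1
  Δ1: clk:1→0
  (1Δ to stable)
t=8 Δ0: w0=1 w3=0 w1=1 w4=0 clk=0
  Δ1: clk:0→1
  Δ2: w4:0→1
  Δ3: w3:0→1
  (3Δ to stable)
t=9 Δ0: w0=1 w3=1 w1=1 w4=1 clk=1
  Δ1: clk:1→0
  (1Δ to stable)
t=10 Δ0: w0=1 w3=1 w1=1 w4=1 clk=0
  Δ1: clk:0→1
  Δ2: w4:1→0
  Δ3: w3:1→0
  (3Δ to stable)
t=11 Δ0: w0=1 w3=0 w1=1 w4=0 clk=1
  Δ1: clk:1→0
  (1Δ to stable)

0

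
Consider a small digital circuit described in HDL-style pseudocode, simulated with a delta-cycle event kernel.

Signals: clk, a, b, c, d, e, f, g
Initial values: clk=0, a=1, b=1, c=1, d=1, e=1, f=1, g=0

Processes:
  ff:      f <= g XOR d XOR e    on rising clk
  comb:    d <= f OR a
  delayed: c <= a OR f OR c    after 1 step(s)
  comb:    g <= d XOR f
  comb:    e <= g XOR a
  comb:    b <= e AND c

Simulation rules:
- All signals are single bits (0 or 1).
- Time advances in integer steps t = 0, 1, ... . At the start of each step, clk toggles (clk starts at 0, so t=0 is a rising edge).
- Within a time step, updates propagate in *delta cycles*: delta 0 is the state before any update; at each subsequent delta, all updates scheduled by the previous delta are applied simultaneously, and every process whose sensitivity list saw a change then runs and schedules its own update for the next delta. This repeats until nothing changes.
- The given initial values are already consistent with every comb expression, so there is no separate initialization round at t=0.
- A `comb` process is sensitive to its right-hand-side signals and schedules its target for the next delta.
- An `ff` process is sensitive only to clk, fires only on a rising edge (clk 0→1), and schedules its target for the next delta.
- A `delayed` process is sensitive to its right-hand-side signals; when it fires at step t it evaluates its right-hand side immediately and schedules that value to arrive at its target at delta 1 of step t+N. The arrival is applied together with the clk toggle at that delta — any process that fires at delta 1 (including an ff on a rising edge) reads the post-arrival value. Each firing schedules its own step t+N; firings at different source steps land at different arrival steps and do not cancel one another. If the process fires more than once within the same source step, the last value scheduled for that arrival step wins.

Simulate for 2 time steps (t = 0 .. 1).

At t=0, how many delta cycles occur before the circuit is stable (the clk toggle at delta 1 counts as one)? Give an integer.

t=0 Δ0: b=1 clk=0 f=1 a=1 g=0 d=1 e=1 c=1
  Δ1: clk:0→1
  Δ2: f:1→0
  Δ3: g:0→1
  Δ4: e:1→0
  Δ5: b:1→0
  (5Δ to stable)
t=1 Δ0: b=0 clk=1 f=0 a=1 g=1 d=1 e=0 c=1
  Δ1: clk:1→0
  (1Δ to stable)

5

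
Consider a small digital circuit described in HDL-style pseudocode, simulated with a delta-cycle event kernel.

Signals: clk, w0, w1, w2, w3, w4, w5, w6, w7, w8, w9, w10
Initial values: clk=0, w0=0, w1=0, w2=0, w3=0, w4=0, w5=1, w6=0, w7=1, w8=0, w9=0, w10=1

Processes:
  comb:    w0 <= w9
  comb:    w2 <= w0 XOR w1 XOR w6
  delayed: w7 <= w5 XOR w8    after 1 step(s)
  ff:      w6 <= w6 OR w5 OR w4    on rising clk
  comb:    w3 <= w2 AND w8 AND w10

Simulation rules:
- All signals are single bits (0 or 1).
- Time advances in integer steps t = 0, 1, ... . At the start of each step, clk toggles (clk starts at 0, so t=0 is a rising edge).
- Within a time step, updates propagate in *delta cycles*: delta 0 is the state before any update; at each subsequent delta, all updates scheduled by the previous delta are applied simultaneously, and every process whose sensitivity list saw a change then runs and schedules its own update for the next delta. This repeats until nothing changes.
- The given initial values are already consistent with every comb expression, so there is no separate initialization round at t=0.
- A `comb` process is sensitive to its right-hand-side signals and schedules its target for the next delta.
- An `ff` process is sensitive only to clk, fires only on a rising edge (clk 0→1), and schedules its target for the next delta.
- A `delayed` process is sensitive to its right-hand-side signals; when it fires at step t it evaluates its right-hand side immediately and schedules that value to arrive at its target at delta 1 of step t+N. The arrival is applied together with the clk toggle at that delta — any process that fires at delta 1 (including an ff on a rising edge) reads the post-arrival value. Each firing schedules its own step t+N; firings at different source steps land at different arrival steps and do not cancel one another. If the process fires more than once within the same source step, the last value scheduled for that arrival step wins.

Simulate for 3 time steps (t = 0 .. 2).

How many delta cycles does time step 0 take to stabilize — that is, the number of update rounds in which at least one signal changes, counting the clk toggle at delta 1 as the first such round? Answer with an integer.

t=0 Δ0: w3=0 w1=0 w4=0 w7=1 w0=0 w5=1 w10=1 w2=0 w8=0 clk=0 w6=0 w9=0
  Δ1: clk:0→1
  Δ2: w6:0→1
  Δ3: w2:0→1
  (3Δ to stable)
t=1 Δ0: w3=0 w1=0 w4=0 w7=1 w0=0 w5=1 w10=1 w2=1 w8=0 clk=1 w6=1 w9=0
  Δ1: clk:1→0
  (1Δ to stable)
t=2 Δ0: w3=0 w1=0 w4=0 w7=1 w0=0 w5=1 w10=1 w2=1 w8=0 clk=0 w6=1 w9=0
  Δ1: clk:0→1
  (1Δ to stable)

3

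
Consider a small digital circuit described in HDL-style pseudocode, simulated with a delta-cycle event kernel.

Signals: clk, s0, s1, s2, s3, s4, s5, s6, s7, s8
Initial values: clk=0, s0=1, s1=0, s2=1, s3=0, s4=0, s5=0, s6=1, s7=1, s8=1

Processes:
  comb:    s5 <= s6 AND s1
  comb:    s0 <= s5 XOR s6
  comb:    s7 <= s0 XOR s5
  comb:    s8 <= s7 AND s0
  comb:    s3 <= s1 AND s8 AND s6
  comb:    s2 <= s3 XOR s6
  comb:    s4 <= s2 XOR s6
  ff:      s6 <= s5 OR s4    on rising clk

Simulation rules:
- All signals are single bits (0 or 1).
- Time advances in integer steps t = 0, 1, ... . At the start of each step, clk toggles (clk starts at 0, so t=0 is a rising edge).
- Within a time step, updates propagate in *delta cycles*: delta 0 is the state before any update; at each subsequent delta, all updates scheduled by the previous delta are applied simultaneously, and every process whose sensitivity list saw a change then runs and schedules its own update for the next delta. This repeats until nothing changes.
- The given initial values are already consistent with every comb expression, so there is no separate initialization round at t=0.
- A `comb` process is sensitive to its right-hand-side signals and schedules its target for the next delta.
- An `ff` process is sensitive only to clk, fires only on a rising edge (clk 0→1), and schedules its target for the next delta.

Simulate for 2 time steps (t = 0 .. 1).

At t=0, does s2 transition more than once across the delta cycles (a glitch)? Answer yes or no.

no

t0.Δ0 s5=0 s2=1 s6=1 s4=0 s3=0 s1=0 s8=1 s0=1 s7=1 clk=0
t0.Δ1 s5=0 s2=1 s6=1 s4=0 s3=0 s1=0 s8=1 s0=1 s7=1 clk=1
t0.Δ2 s5=0 s2=1 s6=0 s4=0 s3=0 s1=0 s8=1 s0=1 s7=1 clk=1
t0.Δ3 s5=0 s2=0 s6=0 s4=1 s3=0 s1=0 s8=1 s0=0 s7=1 clk=1
t0.Δ4 s5=0 s2=0 s6=0 s4=0 s3=0 s1=0 s8=0 s0=0 s7=0 clk=1
t1.Δ0 s5=0 s2=0 s6=0 s4=0 s3=0 s1=0 s8=0 s0=0 s7=0 clk=1
t1.Δ1 s5=0 s2=0 s6=0 s4=0 s3=0 s1=0 s8=0 s0=0 s7=0 clk=0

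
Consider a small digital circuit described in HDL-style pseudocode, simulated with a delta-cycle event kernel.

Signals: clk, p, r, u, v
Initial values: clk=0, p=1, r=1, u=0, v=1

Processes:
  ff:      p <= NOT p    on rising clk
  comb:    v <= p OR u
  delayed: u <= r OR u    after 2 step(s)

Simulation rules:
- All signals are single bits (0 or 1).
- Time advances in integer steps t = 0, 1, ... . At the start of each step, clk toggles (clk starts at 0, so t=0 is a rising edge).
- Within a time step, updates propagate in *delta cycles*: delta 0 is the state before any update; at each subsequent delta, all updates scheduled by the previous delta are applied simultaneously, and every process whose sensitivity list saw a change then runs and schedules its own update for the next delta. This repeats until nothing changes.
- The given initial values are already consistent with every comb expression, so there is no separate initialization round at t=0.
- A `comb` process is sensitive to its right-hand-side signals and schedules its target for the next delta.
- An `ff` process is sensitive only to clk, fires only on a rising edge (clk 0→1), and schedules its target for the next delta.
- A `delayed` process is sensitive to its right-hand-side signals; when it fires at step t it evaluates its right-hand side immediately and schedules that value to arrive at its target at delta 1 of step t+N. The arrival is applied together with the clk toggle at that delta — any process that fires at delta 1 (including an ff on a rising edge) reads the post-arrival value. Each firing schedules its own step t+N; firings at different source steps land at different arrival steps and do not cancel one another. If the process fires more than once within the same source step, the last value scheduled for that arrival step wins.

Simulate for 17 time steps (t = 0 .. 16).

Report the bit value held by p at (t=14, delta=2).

1

[bits: v,r,p,clk,u]
t=0: Δ0=11100 Δ1=11110 Δ2=11010 Δ3=01010 | 3Δ
t=1: Δ0=01010 Δ1=01000 | 1Δ
t=2: Δ0=01000 Δ1=01010 Δ2=01110 Δ3=11110 | 3Δ
t=3: Δ0=11110 Δ1=11100 | 1Δ
t=4: Δ0=11100 Δ1=11110 Δ2=11010 Δ3=01010 | 3Δ
t=5: Δ0=01010 Δ1=01000 | 1Δ
t=6: Δ0=01000 Δ1=01010 Δ2=01110 Δ3=11110 | 3Δ
t=7: Δ0=11110 Δ1=11100 | 1Δ
t=8: Δ0=11100 Δ1=11110 Δ2=11010 Δ3=01010 | 3Δ
t=9: Δ0=01010 Δ1=01000 | 1Δ
t=10: Δ0=01000 Δ1=01010 Δ2=01110 Δ3=11110 | 3Δ
t=11: Δ0=11110 Δ1=11100 | 1Δ
t=12: Δ0=11100 Δ1=11110 Δ2=11010 Δ3=01010 | 3Δ
t=13: Δ0=01010 Δ1=01000 | 1Δ
t=14: Δ0=01000 Δ1=01010 Δ2=01110 Δ3=11110 | 3Δ
t=15: Δ0=11110 Δ1=11100 | 1Δ
t=16: Δ0=11100 Δ1=11110 Δ2=11010 Δ3=01010 | 3Δ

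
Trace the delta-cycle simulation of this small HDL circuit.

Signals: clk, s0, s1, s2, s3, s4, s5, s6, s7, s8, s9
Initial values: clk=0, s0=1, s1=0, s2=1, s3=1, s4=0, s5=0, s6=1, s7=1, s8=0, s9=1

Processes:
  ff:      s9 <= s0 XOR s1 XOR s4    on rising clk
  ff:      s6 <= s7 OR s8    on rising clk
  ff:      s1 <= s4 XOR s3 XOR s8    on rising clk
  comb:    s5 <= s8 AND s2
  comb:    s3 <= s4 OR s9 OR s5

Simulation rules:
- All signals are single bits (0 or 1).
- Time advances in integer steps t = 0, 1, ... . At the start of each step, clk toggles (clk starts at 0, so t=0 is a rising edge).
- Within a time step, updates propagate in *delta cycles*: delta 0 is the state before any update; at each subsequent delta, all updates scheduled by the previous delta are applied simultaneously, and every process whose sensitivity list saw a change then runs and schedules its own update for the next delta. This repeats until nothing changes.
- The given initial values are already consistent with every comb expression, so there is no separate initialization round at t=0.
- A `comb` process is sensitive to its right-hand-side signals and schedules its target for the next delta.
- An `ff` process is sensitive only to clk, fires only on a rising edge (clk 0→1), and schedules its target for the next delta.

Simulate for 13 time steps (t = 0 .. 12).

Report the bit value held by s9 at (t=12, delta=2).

t=0 Δ0: s3=1 s0=1 s8=0 s9=1 s6=1 s1=0 s5=0 s7=1 clk=0 s4=0 s2=1
  Δ1: clk:0→1
  Δ2: s1:0→1
  (2Δ to stable)
t=1 Δ0: s3=1 s0=1 s8=0 s9=1 s6=1 s1=1 s5=0 s7=1 clk=1 s4=0 s2=1
  Δ1: clk:1→0
  (1Δ to stable)
t=2 Δ0: s3=1 s0=1 s8=0 s9=1 s6=1 s1=1 s5=0 s7=1 clk=0 s4=0 s2=1
  Δ1: clk:0→1
  Δ2: s9:1→0
  Δ3: s3:1→0
  (3Δ to stable)
t=3 Δ0: s3=0 s0=1 s8=0 s9=0 s6=1 s1=1 s5=0 s7=1 clk=1 s4=0 s2=1
  Δ1: clk:1→0
  (1Δ to stable)
t=4 Δ0: s3=0 s0=1 s8=0 s9=0 s6=1 s1=1 s5=0 s7=1 clk=0 s4=0 s2=1
  Δ1: clk:0→1
  Δ2: s1:1→0
  (2Δ to stable)
t=5 Δ0: s3=0 s0=1 s8=0 s9=0 s6=1 s1=0 s5=0 s7=1 clk=1 s4=0 s2=1
  Δ1: clk:1→0
  (1Δ to stable)
t=6 Δ0: s3=0 s0=1 s8=0 s9=0 s6=1 s1=0 s5=0 s7=1 clk=0 s4=0 s2=1
  Δ1: clk:0→1
  Δ2: s9:0→1
  Δ3: s3:0→1
  (3Δ to stable)
t=7 Δ0: s3=1 s0=1 s8=0 s9=1 s6=1 s1=0 s5=0 s7=1 clk=1 s4=0 s2=1
  Δ1: clk:1→0
  (1Δ to stable)
t=8 Δ0: s3=1 s0=1 s8=0 s9=1 s6=1 s1=0 s5=0 s7=1 clk=0 s4=0 s2=1
  Δ1: clk:0→1
  Δ2: s1:0→1
  (2Δ to stable)
t=9 Δ0: s3=1 s0=1 s8=0 s9=1 s6=1 s1=1 s5=0 s7=1 clk=1 s4=0 s2=1
  Δ1: clk:1→0
  (1Δ to stable)
t=10 Δ0: s3=1 s0=1 s8=0 s9=1 s6=1 s1=1 s5=0 s7=1 clk=0 s4=0 s2=1
  Δ1: clk:0→1
  Δ2: s9:1→0
  Δ3: s3:1→0
  (3Δ to stable)
t=11 Δ0: s3=0 s0=1 s8=0 s9=0 s6=1 s1=1 s5=0 s7=1 clk=1 s4=0 s2=1
  Δ1: clk:1→0
  (1Δ to stable)
t=12 Δ0: s3=0 s0=1 s8=0 s9=0 s6=1 s1=1 s5=0 s7=1 clk=0 s4=0 s2=1
  Δ1: clk:0→1
  Δ2: s1:1→0
  (2Δ to stable)

0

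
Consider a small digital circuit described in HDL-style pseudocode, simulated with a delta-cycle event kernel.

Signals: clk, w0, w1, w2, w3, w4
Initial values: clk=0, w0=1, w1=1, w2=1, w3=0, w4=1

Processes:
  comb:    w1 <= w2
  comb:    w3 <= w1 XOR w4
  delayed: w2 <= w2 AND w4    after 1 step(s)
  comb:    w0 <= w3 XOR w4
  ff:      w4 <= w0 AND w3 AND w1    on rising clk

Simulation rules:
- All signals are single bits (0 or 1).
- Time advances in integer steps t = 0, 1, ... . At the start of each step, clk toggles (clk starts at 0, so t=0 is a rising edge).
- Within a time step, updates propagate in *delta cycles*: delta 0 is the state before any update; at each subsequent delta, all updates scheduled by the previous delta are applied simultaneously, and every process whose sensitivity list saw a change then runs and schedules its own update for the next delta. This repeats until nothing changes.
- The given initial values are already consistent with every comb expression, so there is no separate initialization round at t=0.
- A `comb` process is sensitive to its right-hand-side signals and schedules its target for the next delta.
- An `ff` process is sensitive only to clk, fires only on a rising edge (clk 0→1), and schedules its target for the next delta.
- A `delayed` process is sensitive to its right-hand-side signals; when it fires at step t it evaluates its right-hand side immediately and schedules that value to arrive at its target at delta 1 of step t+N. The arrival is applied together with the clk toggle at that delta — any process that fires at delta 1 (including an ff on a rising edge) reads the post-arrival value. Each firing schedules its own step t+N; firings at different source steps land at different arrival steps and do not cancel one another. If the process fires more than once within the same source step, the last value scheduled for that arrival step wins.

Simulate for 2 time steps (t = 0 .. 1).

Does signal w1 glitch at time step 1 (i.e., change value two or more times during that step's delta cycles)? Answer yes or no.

[bits: w4,w1,w0,w2,clk,w3]
t=0: Δ0=111100 Δ1=111110 Δ2=011110 Δ3=010111 Δ4=011111 | 4Δ
t=1: Δ0=011111 Δ1=011001 Δ2=001001 Δ3=001000 Δ4=000000 | 4Δ

no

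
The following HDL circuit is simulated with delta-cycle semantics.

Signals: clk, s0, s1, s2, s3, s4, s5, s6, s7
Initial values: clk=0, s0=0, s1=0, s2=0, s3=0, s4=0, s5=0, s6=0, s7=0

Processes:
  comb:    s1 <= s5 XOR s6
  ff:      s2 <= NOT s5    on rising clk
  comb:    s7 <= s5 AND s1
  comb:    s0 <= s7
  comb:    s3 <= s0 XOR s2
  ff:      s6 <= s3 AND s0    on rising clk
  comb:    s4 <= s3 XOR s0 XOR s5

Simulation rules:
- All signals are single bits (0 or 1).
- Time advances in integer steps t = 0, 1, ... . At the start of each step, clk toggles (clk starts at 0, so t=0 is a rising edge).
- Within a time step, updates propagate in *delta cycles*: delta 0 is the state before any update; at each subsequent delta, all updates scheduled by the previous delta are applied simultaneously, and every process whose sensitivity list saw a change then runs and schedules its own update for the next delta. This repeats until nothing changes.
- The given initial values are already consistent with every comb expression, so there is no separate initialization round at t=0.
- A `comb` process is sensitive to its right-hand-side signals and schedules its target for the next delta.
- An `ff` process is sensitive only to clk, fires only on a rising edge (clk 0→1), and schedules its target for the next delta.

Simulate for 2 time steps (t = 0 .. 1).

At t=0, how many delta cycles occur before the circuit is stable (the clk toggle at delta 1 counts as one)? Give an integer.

t0.Δ0 s4=0 s1=0 s0=0 s3=0 s2=0 s7=0 s6=0 clk=0 s5=0
t0.Δ1 s4=0 s1=0 s0=0 s3=0 s2=0 s7=0 s6=0 clk=1 s5=0
t0.Δ2 s4=0 s1=0 s0=0 s3=0 s2=1 s7=0 s6=0 clk=1 s5=0
t0.Δ3 s4=0 s1=0 s0=0 s3=1 s2=1 s7=0 s6=0 clk=1 s5=0
t0.Δ4 s4=1 s1=0 s0=0 s3=1 s2=1 s7=0 s6=0 clk=1 s5=0
t1.Δ0 s4=1 s1=0 s0=0 s3=1 s2=1 s7=0 s6=0 clk=1 s5=0
t1.Δ1 s4=1 s1=0 s0=0 s3=1 s2=1 s7=0 s6=0 clk=0 s5=0

4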